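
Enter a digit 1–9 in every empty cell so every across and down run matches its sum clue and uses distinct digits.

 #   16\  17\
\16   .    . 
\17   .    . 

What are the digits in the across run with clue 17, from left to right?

9 8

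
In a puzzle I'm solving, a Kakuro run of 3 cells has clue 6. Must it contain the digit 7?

The only way to make 6 from 3 distinct digits is {1,2,3}, which does not contain 7.

No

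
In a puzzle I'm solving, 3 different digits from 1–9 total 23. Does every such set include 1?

No

The only way to make 23 from 3 distinct digits is {6,8,9}, which does not contain 1.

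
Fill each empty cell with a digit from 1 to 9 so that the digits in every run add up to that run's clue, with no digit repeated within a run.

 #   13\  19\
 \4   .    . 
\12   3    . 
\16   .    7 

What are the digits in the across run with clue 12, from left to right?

4 in 2 cells must be {1,3}; 16 in 2 cells must be {7,9}.
R1C1 = 1: the only remaining digit allowed by both the 4 across and the 13 down.
R1C2 = 4 − 1 = 3 completes the 4 across.
R2C2 = 12 − 3 = 9 completes the 12 across.
R3C1 = 16 − 7 = 9 completes the 16 across.

3, 9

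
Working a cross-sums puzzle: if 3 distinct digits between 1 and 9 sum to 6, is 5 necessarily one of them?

The only way to make 6 from 3 distinct digits is {1,2,3}, which does not contain 5.

No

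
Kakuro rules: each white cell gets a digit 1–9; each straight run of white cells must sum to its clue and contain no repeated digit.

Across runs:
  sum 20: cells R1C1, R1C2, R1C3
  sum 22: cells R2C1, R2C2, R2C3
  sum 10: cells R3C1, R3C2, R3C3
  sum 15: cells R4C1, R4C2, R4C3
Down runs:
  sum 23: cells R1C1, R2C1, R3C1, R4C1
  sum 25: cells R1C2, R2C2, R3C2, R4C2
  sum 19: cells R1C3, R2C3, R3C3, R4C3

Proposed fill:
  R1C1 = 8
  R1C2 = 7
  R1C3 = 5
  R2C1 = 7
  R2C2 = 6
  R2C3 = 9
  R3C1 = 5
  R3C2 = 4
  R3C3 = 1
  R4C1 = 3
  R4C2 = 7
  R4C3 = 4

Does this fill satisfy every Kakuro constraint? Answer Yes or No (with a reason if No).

No — the down run R1C2–R4C2 sums to 24, not 25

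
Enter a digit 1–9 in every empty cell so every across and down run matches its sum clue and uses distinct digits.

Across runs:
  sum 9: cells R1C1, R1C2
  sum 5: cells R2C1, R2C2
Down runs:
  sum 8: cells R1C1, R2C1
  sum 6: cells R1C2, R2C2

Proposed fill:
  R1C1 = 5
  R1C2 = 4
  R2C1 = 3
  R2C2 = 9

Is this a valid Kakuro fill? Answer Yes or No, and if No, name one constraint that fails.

No — the across run R2C1–R2C2 sums to 12, not 5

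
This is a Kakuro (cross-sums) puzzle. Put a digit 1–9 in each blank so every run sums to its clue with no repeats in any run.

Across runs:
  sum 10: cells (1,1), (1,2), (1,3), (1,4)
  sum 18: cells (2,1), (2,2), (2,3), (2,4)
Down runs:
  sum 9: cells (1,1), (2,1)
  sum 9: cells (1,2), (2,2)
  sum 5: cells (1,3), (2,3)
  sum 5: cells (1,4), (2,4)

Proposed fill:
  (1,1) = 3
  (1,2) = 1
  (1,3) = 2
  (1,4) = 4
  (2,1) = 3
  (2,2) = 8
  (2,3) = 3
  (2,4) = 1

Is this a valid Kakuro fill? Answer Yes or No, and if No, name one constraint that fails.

No — the across run (2,1)–(2,4) sums to 15, not 18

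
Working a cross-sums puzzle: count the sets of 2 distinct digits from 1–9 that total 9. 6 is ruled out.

3

2 distinct digits from 1–9 sum between 3 and 17.
Dropping sets that contain 6.
Enumerating: {1,8}, {2,7}, {4,5}.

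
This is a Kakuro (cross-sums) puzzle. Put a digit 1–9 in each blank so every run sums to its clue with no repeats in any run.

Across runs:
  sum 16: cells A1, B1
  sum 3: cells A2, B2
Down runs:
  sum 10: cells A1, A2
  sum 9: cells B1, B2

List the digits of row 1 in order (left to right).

16 in 2 cells must be {7,9}; 3 in 2 cells must be {1,2}.
The 16 across and the 9 down share only 7, so B1 = 7.
B2 = 9 − 7 = 2 completes the 9 down.
A1 = 16 − 7 = 9 completes the 16 across.
A2 = 3 − 2 = 1 completes the 3 across.

9 7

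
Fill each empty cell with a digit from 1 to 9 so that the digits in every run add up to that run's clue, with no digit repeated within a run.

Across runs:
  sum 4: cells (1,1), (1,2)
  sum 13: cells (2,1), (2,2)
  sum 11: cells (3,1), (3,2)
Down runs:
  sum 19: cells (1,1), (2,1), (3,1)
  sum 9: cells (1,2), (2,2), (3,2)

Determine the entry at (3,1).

9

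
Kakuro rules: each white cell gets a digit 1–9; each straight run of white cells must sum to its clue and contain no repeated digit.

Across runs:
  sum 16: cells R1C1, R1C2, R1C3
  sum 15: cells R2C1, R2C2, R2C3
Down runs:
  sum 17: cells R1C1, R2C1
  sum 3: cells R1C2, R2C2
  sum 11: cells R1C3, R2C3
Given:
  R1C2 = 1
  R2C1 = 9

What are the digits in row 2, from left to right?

9 2 4

17 in 2 cells must be {8,9}; 3 in 2 cells must be {1,2}.
R1C1 = 17 − 9 = 8 completes the 17 down.
R1C3 = 16 − 9 = 7 completes the 16 across.
R2C2 = 3 − 1 = 2 completes the 3 down.
R2C3 = 15 − 11 = 4 completes the 15 across.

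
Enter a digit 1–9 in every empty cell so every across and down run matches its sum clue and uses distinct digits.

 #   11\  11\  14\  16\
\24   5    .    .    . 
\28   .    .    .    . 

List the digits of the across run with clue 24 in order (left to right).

5 3 9 7

16 in 2 cells must be {7,9}.
R2C1 = 11 − 5 = 6 completes the 11 down.
R2C4 = 9: the only remaining digit allowed by both the 28 across and the 16 down.
R1C4 = 16 − 9 = 7 completes the 16 down.
No cell is forced outright now. R2C2 can only be 5 or 8 (the digits allowed by both its 28 across and its 11 down). If R2C2 = 5: then R1C2 would have to be in {3,4,8,9} for the 24 across but in {6} for the 11 down — contradiction. So R2C2 = 8.
R1C2 = 11 − 8 = 3 completes the 11 down.
R1C3 = 24 − 15 = 9 completes the 24 across.
R2C3 = 28 − 23 = 5 completes the 28 across.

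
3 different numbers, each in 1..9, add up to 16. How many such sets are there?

8

3 distinct digits from 1–9 sum between 6 and 24.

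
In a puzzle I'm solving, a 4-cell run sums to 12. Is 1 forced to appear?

Yes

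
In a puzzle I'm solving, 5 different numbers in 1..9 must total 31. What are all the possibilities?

5 distinct digits from 1–9 sum between 15 and 35.

{1,6,7,8,9}; {2,5,7,8,9}; {3,4,7,8,9}; {3,5,6,8,9}; {4,5,6,7,9}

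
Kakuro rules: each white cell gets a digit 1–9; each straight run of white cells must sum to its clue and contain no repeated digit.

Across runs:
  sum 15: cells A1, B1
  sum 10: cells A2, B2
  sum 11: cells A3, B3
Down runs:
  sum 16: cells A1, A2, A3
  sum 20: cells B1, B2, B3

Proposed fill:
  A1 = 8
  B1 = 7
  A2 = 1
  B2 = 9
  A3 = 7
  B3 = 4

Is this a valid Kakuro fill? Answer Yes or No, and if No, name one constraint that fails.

Yes

Across: 8+7=15; 1+9=10; 7+4=11. Down: 8+1+7=16; 7+9+4=20. No digit repeats within any run.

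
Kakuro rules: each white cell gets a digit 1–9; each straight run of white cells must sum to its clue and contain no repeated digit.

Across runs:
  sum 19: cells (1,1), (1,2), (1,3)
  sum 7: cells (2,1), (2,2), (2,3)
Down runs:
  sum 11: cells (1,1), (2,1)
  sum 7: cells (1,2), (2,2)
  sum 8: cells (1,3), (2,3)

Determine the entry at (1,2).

3

7 in 3 cells must be {1,2,4}.
Nothing is forced directly, so branch on (2,1), whose candidates are 2 or 4. If (2,1) = 4: that forces (1,1) = 7, (1,3) = 3, after which (2,3) would have to be in {1,2} for the 7 across but in {5} for the 8 down — contradiction. So (2,1) = 2.
(1,1) = 11 − 2 = 9 completes the 11 down.
Given what's placed, (2,3) must be 1 to fit the 7 across and 8 down.
(1,3) = 8 − 1 = 7 completes the 8 down.
(2,2) = 7 − 3 = 4 completes the 7 across.
(1,2) = 19 − 16 = 3 completes the 19 across.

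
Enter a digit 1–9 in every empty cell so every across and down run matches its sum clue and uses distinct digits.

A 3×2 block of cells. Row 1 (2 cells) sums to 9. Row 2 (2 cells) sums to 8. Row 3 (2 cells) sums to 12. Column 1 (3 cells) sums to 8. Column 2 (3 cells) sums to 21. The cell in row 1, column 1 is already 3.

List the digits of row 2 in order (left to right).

1 7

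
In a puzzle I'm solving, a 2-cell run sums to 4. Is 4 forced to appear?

No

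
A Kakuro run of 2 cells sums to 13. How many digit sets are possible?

3

2 distinct digits from 1–9 sum between 3 and 17.
Enumerating: {4,9}, {5,8}, {6,7}.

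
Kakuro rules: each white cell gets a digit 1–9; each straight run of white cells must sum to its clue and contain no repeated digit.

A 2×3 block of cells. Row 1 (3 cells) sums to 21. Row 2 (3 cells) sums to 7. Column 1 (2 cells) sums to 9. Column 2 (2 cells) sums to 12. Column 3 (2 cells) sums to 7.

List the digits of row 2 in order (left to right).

2, 4, 1

7 in 3 cells must be {1,2,4}.
The 7 across and the 12 down share only 4, so (2,2) = 4.
(1,2) = 12 − 4 = 8 completes the 12 down.
Nothing is forced directly, so branch on (1,3), whose candidates are 4 or 6. If (1,3) = 4: then (1,1) would have to be in {9} for the 21 across but in {1,2,3,4,5,6,7,8} for the 9 down — contradiction. So (1,3) = 6.
(1,1) = 21 − 14 = 7 completes the 21 across.
(2,1) = 9 − 7 = 2 completes the 9 down.
(2,3) = 7 − 6 = 1 completes the 7 across.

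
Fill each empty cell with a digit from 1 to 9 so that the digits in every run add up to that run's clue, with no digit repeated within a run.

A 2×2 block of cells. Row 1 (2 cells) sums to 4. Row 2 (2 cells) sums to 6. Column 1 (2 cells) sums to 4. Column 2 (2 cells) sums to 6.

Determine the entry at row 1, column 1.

3

4 in 2 cells must be {1,3}.
The 4 across and the 6 down share only 1, so (1,2) = 1.
The 6 across and the 4 down share only 1, so (2,1) = 1.
(2,2) = 6 − 1 = 5 completes the 6 across.
(1,1) = 4 − 1 = 3 completes the 4 across.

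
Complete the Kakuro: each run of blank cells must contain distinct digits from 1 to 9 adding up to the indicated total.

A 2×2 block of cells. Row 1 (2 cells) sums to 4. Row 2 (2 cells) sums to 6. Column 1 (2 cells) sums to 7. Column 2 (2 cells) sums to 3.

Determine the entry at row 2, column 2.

4 in 2 cells must be {1,3}; 3 in 2 cells must be {1,2}.
The 4 across and the 3 down share only 1, so (1,2) = 1.
(2,2) = 3 − 1 = 2 completes the 3 down.
(1,1) = 4 − 1 = 3 completes the 4 across.
(2,1) = 6 − 2 = 4 completes the 6 across.

2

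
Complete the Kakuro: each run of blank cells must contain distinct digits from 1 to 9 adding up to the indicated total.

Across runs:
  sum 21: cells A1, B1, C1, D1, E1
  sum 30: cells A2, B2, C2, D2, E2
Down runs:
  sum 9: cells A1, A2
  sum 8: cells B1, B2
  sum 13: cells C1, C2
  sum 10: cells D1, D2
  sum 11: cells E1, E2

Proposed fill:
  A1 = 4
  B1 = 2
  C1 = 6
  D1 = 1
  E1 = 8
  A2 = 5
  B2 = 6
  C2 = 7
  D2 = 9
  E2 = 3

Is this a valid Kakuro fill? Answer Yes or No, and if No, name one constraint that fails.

Yes

Across: 4+2+6+1+8=21; 5+6+7+9+3=30. Down: 4+5=9; 2+6=8; 6+7=13; 1+9=10; 8+3=11. No digit repeats within any run.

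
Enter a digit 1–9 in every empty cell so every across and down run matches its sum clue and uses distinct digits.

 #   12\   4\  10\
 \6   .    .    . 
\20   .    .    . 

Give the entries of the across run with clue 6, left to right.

3 1 2

6 in 3 cells must be {1,2,3}; 4 in 2 cells must be {1,3}.
The 6 across and the 12 down share only 3, so R1C1 = 3.
Given what's placed, R1C2 must be 1 to fit the 6 across and 4 down.
R1C3 = 6 − 4 = 2 completes the 6 across.
R2C1 = 12 − 3 = 9 completes the 12 down.
R2C2 = 4 − 1 = 3 completes the 4 down.
R2C3 = 20 − 12 = 8 completes the 20 across.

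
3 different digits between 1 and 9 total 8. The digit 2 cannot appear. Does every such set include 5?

No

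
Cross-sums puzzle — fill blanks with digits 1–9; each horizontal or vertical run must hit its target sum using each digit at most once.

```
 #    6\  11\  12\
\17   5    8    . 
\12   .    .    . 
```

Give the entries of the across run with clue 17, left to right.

R1C3 = 17 − 13 = 4 completes the 17 across.
R2C1 = 6 − 5 = 1 completes the 6 down.
R2C2 = 11 − 8 = 3 completes the 11 down.
R2C3 = 12 − 4 = 8 completes the 12 across.

5 8 4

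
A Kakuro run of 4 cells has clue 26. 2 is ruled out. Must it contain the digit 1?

No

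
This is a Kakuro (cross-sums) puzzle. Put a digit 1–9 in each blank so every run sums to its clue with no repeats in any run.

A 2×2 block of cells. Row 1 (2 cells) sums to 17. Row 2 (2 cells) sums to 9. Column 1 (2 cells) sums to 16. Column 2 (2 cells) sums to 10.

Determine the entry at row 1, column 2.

17 in 2 cells must be {8,9}; 16 in 2 cells must be {7,9}.
The 17 across and the 16 down share only 9, so (1,1) = 9.
(1,2) = 17 − 9 = 8 completes the 17 across.
(2,1) = 16 − 9 = 7 completes the 16 down.
(2,2) = 9 − 7 = 2 completes the 9 across.

8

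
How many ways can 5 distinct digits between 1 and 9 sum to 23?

11

5 distinct digits from 1–9 sum between 15 and 35.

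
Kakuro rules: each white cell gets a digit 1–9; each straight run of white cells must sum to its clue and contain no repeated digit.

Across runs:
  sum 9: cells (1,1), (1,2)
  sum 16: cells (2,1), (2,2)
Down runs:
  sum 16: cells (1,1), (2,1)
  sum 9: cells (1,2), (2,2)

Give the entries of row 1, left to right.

7, 2

16 in 2 cells must be {7,9}.
The 9 across and the 16 down share only 7, so (1,1) = 7.
(1,2) = 9 − 7 = 2 completes the 9 across.
(2,1) = 16 − 7 = 9 completes the 16 down.
(2,2) = 16 − 9 = 7 completes the 16 across.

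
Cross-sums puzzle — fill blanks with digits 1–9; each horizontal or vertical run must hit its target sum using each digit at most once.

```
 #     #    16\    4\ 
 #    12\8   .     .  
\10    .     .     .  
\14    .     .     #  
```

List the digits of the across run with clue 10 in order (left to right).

4 in 2 cells must be {1,3}.
Nothing is forced directly, so branch on R1C3, whose candidates are 1 or 3. If R1C3 = 1: that forces R1C2 = 7, R2C3 = 3, R2C1 = 5, after which R2C2 would have to be in {2} for the 10 across but in {1,3,4,5,6,8} for the 16 down — contradiction. So R1C3 = 3.
R1C2 = 8 − 3 = 5 completes the 8 across.
R2C3 = 4 − 3 = 1 completes the 4 down.
No cell is forced outright now. R3C2 can only be 8 or 9 (the digits allowed by both its 14 across and its 16 down). If R3C2 = 8: that forces R2C2 = 3, after which R3C1 would have to be in {6} for the 14 across but in {3,4,5,7,8,9} for the 12 down — contradiction. So R3C2 = 9.
R2C2 = 16 − 14 = 2 completes the 16 down.
R3C1 = 14 − 9 = 5 completes the 14 across.
R2C1 = 10 − 3 = 7 completes the 10 across.

7, 2, 1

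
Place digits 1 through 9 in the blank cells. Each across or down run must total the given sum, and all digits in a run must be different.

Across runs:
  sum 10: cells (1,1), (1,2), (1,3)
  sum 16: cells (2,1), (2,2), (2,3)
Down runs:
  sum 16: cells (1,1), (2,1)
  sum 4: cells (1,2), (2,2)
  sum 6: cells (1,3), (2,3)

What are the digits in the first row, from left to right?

16 in 2 cells must be {7,9}; 4 in 2 cells must be {1,3}.
The 10 across and the 16 down share only 7, so (1,1) = 7.
Given what's placed, (1,2) must be 1 to fit the 10 across and 4 down.
(1,3) = 10 − 8 = 2 completes the 10 across.
(2,1) = 16 − 7 = 9 completes the 16 down.
(2,2) = 4 − 1 = 3 completes the 4 down.
(2,3) = 16 − 12 = 4 completes the 16 across.

7 1 2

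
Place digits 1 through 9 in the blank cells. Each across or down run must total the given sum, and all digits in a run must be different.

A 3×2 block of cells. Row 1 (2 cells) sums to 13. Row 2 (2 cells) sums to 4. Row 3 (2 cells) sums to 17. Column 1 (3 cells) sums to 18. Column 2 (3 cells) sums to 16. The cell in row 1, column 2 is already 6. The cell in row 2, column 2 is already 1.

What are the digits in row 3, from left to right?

8 9

4 in 2 cells must be {1,3}; 17 in 2 cells must be {8,9}.
(1,1) = 13 − 6 = 7 completes the 13 across.
(2,1) = 4 − 1 = 3 completes the 4 across.
(3,1) = 18 − 10 = 8 completes the 18 down.
(3,2) = 17 − 8 = 9 completes the 17 across.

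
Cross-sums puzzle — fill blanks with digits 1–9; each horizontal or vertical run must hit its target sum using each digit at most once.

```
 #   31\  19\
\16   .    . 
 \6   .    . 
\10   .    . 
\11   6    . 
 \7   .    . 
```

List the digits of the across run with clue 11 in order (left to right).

16 in 2 cells must be {7,9}.
R4C2 = 11 − 6 = 5 completes the 11 across.

6 5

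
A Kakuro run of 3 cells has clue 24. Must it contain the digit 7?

The only way to make 24 from 3 distinct digits is {7,8,9}, which contains 7.

Yes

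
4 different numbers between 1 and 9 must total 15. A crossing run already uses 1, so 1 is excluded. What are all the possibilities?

{2,3,4,6}

4 distinct digits from 1–9 sum between 10 and 30.
Dropping sets that contain 1.
Only one set works: {2,3,4,6}.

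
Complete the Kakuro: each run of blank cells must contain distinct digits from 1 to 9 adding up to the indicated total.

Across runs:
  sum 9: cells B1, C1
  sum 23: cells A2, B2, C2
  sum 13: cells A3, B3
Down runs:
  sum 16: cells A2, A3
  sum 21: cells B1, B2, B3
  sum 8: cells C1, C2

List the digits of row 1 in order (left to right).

7, 2

23 in 3 cells must be {6,8,9}; 16 in 2 cells must be {7,9}.
The 23 across and the 16 down share only 9, so A2 = 9.
C2 = 6: the only remaining digit allowed by both the 23 across and the 8 down.
A3 = 16 − 9 = 7 completes the 16 down.
B3 = 13 − 7 = 6 completes the 13 across.
C1 = 8 − 6 = 2 completes the 8 down.
B2 = 23 − 15 = 8 completes the 23 across.
B1 = 9 − 2 = 7 completes the 9 across.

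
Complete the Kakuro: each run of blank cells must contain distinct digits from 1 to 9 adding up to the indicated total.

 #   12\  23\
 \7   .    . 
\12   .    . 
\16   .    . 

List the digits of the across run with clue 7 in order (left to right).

1 6

16 in 2 cells must be {7,9}; 23 in 3 cells must be {6,8,9}.
The 7 across and the 23 down share only 6, so R1C2 = 6.
Given what's placed, R3C2 must be 9 to fit the 16 across and 23 down.
R1C1 = 7 − 6 = 1 completes the 7 across.
R2C2 = 23 − 15 = 8 completes the 23 down.
R3C1 = 16 − 9 = 7 completes the 16 across.
R2C1 = 12 − 8 = 4 completes the 12 across.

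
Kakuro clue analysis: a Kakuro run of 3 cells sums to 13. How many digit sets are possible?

7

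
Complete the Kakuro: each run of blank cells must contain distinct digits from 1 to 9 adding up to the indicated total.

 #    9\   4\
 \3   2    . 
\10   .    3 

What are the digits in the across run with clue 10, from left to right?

3 in 2 cells must be {1,2}; 4 in 2 cells must be {1,3}.
R1C2 = 3 − 2 = 1 completes the 3 across.
R2C1 = 10 − 3 = 7 completes the 10 across.

7, 3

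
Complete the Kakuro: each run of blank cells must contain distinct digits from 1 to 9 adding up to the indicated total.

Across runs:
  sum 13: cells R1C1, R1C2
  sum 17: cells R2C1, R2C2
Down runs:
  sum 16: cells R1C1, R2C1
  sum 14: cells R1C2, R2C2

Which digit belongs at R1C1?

7

17 in 2 cells must be {8,9}; 16 in 2 cells must be {7,9}.
The 17 across and the 16 down share only 9, so R2C1 = 9.
R2C2 = 17 − 9 = 8 completes the 17 across.
R1C1 = 16 − 9 = 7 completes the 16 down.
R1C2 = 13 − 7 = 6 completes the 13 across.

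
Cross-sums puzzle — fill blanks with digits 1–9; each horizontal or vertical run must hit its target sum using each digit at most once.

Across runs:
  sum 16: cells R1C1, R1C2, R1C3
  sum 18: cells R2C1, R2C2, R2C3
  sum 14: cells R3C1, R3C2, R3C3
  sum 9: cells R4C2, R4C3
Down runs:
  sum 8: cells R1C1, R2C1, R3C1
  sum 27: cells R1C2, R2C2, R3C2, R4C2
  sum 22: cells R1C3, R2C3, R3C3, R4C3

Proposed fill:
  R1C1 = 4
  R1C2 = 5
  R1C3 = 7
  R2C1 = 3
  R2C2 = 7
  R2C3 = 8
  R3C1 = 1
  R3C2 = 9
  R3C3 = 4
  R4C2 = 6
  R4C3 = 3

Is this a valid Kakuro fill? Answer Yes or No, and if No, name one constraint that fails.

Across: 4+5+7=16; 3+7+8=18; 1+9+4=14; 6+3=9. Down: 4+3+1=8; 5+7+9+6=27; 7+8+4+3=22. No digit repeats within any run.

Yes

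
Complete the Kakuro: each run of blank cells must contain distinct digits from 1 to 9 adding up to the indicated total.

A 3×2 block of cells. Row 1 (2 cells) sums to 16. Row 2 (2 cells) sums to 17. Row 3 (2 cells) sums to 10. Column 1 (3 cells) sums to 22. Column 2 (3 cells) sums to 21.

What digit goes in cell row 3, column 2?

4

16 in 2 cells must be {7,9}; 17 in 2 cells must be {8,9}.
Nothing is forced directly, so branch on (1,1), whose candidates are 7 or 9. If (1,1) = 9: that forces (1,2) = 7, (2,1) = 8, (2,2) = 9, after which (3,1) would have to be in {1,2,3,4,6,7,8,9} for the 10 across but in {5} for the 22 down — contradiction. So (1,1) = 7.
(1,2) = 16 − 7 = 9 completes the 16 across.
Given what's placed, (2,1) must be 9 to fit the 17 across and 22 down.
(2,2) = 17 − 9 = 8 completes the 17 across.
(3,1) = 22 − 16 = 6 completes the 22 down.
(3,2) = 10 − 6 = 4 completes the 10 across.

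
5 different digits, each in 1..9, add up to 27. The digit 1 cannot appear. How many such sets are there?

5 distinct digits from 1–9 sum between 15 and 35.
Dropping sets that contain 1.
Enumerating: {2,3,5,8,9}, {2,3,6,7,9}, {2,4,5,7,9}, {2,4,6,7,8}, {3,4,5,6,9}, {3,4,5,7,8}.

6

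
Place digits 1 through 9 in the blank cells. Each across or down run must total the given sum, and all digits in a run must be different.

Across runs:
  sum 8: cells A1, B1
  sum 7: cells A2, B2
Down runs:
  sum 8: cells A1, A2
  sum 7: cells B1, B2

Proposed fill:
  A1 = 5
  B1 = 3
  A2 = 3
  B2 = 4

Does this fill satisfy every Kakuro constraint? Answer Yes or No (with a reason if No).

Yes

Across: 5+3=8; 3+4=7. Down: 5+3=8; 3+4=7. No digit repeats within any run.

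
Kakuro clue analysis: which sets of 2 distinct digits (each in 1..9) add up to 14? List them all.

2 distinct digits from 1–9 sum between 3 and 17.

{5,9}; {6,8}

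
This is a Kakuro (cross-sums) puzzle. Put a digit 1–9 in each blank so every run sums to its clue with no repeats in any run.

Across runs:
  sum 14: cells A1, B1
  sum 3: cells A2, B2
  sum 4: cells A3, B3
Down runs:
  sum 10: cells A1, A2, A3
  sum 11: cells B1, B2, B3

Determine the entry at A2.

1

3 in 2 cells must be {1,2}; 4 in 2 cells must be {1,3}.
Nothing is forced directly, so branch on A1, whose candidates are 5 or 6. If A1 = 5: then B1 would have to be in {9} for the 14 across but in {1,2,3,4,5,6,7,8} for the 11 down — contradiction. So A1 = 6.
B1 = 14 − 6 = 8 completes the 14 across.
Given what's placed, A2 must be 1 to fit the 3 across and 10 down.
B2 = 3 − 1 = 2 completes the 3 across.
A3 = 10 − 7 = 3 completes the 10 down.
B3 = 4 − 3 = 1 completes the 4 across.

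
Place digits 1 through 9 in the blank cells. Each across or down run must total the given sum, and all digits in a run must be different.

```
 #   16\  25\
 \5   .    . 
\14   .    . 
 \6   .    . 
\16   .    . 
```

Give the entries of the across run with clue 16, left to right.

16 in 2 cells must be {7,9}.
Nothing is forced directly, so branch on R4C1, whose candidates are 7 or 9. If R4C1 = 9: then R2C1 would have to be in {5,6,8,9} for the 14 across but in {1,2,4} for the 16 down — contradiction. So R4C1 = 7.
R4C2 = 16 − 7 = 9 completes the 16 across.
Nothing is forced directly, so branch on R2C1, whose candidates are 5 or 6. If R2C1 = 5: then R2C2 would have to be in {9} for the 14 across but in {1,2,3,4,5,6,7,8} for the 25 down — contradiction. So R2C1 = 6.
R2C2 = 14 − 6 = 8 completes the 14 across.

7, 9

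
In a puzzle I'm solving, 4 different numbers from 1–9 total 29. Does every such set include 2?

No

The only way to make 29 from 4 distinct digits is {5,7,8,9}, which does not contain 2.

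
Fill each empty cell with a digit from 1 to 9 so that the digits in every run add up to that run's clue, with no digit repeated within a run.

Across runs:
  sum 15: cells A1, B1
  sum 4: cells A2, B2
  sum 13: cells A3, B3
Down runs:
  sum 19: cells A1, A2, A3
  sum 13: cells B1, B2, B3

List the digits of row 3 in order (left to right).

4 in 2 cells must be {1,3}.
The 4 across and the 19 down share only 3, so A2 = 3.
B2 = 4 − 3 = 1 completes the 4 across.
Nothing is forced directly, so branch on A1, whose candidates are 7 or 9. If A1 = 9: then B1 would have to be in {6} for the 15 across but in {3,4,5,7,8,9} for the 13 down — contradiction. So A1 = 7.
B1 = 15 − 7 = 8 completes the 15 across.
A3 = 19 − 10 = 9 completes the 19 down.
B3 = 13 − 9 = 4 completes the 13 across.

9 4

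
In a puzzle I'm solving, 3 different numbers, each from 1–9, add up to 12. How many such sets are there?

3 distinct digits from 1–9 sum between 6 and 24.

7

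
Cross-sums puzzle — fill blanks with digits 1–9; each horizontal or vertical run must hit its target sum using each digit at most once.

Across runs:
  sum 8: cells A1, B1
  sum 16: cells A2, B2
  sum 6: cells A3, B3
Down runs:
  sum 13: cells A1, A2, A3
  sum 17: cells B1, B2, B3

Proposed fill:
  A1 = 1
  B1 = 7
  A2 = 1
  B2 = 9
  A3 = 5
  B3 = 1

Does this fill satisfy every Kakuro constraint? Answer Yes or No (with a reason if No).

No — the across run A2–B2 sums to 10, not 16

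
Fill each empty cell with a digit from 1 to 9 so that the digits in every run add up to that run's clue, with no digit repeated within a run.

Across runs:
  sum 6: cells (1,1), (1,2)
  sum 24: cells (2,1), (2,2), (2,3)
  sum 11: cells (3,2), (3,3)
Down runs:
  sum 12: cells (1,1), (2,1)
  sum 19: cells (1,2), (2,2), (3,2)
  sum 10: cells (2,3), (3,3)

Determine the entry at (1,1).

4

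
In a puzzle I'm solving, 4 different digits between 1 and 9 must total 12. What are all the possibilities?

4 distinct digits from 1–9 sum between 10 and 30.

{1,2,3,6}; {1,2,4,5}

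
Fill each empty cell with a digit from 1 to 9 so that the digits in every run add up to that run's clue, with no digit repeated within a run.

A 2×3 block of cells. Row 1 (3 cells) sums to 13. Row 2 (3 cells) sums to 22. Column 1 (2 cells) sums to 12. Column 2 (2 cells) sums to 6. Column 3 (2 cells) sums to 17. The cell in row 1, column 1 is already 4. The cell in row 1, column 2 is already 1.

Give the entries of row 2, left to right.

8 5 9

17 in 2 cells must be {8,9}.
(1,3) = 13 − 5 = 8 completes the 13 across.
(2,1) = 12 − 4 = 8 completes the 12 down.
(2,2) = 6 − 1 = 5 completes the 6 down.
(2,3) = 22 − 13 = 9 completes the 22 across.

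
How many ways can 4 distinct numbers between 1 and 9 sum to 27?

4 distinct digits from 1–9 sum between 10 and 30.
Enumerating: {3,7,8,9}, {4,6,8,9}, {5,6,7,9}.

3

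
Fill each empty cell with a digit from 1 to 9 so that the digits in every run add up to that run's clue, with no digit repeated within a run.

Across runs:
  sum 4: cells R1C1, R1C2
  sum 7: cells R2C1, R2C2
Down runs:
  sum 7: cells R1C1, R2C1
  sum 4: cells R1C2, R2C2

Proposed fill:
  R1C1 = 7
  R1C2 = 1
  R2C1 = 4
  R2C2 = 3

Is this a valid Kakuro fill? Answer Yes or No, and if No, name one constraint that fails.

No — the down run R1C1–R2C1 sums to 11, not 7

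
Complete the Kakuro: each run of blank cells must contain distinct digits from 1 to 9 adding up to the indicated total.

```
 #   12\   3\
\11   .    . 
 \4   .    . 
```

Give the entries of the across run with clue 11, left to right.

9 2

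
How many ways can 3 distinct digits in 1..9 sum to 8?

3 distinct digits from 1–9 sum between 6 and 24.
Enumerating: {1,2,5}, {1,3,4}.

2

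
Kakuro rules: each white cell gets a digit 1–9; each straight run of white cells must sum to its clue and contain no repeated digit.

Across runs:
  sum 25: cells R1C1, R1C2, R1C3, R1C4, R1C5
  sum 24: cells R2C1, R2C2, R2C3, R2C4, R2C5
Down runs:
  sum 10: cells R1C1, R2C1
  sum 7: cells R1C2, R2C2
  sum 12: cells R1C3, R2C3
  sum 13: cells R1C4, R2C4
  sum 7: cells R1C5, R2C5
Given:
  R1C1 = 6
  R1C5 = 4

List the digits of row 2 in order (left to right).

R2C1 = 10 − 6 = 4 completes the 10 down.
R2C5 = 7 − 4 = 3 completes the 7 down.
No cell is forced outright now. R2C2 can only be 1 or 2 or 6 (the digits allowed by both its 24 across and its 7 down). If R2C2 = 1: then R1C2 would have to be in {1,2,3,5,7,8,9} for the 25 across but in {6} for the 7 down — contradiction. If R2C2 = 6: that forces R1C2 = 1, R2C3 = 9, after which R2C4 would have to be in {2} for the 24 across but in {4,5,6,7,8,9} for the 13 down — contradiction. So R2C2 = 2.
R1C2 = 7 − 2 = 5 completes the 7 down.
Nothing is forced directly, so branch on R1C4, whose candidates are 7 or 8 or 9. If R1C4 = 8: then R1C3 would have to be in {2} for the 25 across but in {3,4,5,7,8,9} for the 12 down — contradiction. If R1C4 = 9: then R1C3 would have to be in {1} for the 25 across but in {3,4,5,7,8,9} for the 12 down — contradiction. So R1C4 = 7.
R1C3 = 25 − 22 = 3 completes the 25 across.
R2C3 = 12 − 3 = 9 completes the 12 down.
R2C4 = 24 − 18 = 6 completes the 24 across.

4, 2, 9, 6, 3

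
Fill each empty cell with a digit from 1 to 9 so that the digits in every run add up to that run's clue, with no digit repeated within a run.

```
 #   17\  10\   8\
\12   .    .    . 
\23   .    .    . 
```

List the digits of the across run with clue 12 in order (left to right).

23 in 3 cells must be {6,8,9}; 17 in 2 cells must be {8,9}.
The 23 across and the 8 down share only 6, so R2C3 = 6.
R1C3 = 8 − 6 = 2 completes the 8 down.
Given what's placed, R1C1 must be 9 to fit the 12 across and 17 down.
R1C2 = 12 − 11 = 1 completes the 12 across.
R2C1 = 17 − 9 = 8 completes the 17 down.
R2C2 = 23 − 14 = 9 completes the 23 across.

9 1 2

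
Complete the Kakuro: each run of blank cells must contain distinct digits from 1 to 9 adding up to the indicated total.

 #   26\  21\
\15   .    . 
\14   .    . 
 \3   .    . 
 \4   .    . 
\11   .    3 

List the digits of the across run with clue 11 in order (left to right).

8 3

3 in 2 cells must be {1,2}; 4 in 2 cells must be {1,3}.
Given what's placed, R4C2 must be 1 to fit the 4 across and 21 down.
R5C1 = 11 − 3 = 8 completes the 11 across.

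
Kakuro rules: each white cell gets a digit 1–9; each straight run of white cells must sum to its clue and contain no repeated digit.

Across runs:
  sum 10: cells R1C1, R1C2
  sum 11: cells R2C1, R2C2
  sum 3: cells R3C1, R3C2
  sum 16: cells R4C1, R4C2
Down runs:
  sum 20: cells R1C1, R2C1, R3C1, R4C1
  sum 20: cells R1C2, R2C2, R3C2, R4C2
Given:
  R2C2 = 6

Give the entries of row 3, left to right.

3 in 2 cells must be {1,2}; 16 in 2 cells must be {7,9}.
R2C1 = 11 − 6 = 5 completes the 11 across.
Nothing is forced directly, so branch on R3C1, whose candidates are 1 or 2. If R3C1 = 1: that forces R3C2 = 2, after which R4C1 would have to be in {7,9} for the 16 across but in {6,8} for the 20 down — contradiction. So R3C1 = 2.
R3C2 = 3 − 2 = 1 completes the 3 across.
R4C2 = 9: the only remaining digit allowed by both the 16 across and the 20 down.
R1C2 = 20 − 16 = 4 completes the 20 down.
R4C1 = 16 − 9 = 7 completes the 16 across.
R1C1 = 10 − 4 = 6 completes the 10 across.

2, 1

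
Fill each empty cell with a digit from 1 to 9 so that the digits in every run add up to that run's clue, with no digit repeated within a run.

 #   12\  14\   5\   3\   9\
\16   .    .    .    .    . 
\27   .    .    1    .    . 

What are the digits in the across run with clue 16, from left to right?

16 in 5 cells must be {1,2,3,4,6}; 3 in 2 cells must be {1,2}.
Only 6 fits R1C2 under both its across sum 16 and down sum 14.
R1C3 = 5 − 1 = 4 completes the 5 down.
R2C2 = 14 − 6 = 8 completes the 14 down.
Given what's placed, R2C4 must be 2 to fit the 27 across and 3 down.
Given what's placed, R2C5 must be 7 to fit the 27 across and 9 down.
R1C1 = 3: the only remaining digit allowed by both the 16 across and the 12 down.
R1C4 = 3 − 2 = 1 completes the 3 down.
R1C5 = 16 − 14 = 2 completes the 16 across.

3 6 4 1 2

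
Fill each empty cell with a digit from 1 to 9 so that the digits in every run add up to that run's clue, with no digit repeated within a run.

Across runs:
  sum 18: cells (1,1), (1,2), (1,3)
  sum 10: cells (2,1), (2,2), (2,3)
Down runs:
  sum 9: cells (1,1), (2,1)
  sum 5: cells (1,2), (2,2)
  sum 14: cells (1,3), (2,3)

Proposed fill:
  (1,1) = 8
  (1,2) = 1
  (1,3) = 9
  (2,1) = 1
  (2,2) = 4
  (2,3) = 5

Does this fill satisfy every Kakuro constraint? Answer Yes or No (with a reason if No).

Across: 8+1+9=18; 1+4+5=10. Down: 8+1=9; 1+4=5; 9+5=14. No digit repeats within any run.

Yes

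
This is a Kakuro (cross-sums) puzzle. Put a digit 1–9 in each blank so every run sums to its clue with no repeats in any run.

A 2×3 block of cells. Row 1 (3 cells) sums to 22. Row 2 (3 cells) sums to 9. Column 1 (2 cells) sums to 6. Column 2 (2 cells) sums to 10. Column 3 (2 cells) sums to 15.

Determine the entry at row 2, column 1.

The 22 across and the 6 down share only 5, so (1,1) = 5.
(2,1) = 6 − 5 = 1 completes the 6 down.
Given what's placed, (2,3) must be 6 to fit the 9 across and 15 down.
(1,3) = 15 − 6 = 9 completes the 15 down.
(2,2) = 9 − 7 = 2 completes the 9 across.
(1,2) = 22 − 14 = 8 completes the 22 across.

1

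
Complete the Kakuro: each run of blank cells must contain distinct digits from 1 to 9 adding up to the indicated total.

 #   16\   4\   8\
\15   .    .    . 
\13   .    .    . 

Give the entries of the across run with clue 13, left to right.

16 in 2 cells must be {7,9}; 4 in 2 cells must be {1,3}.
Nothing is forced directly, so branch on R1C1, whose candidates are 7 or 9. If R1C1 = 9: that forces R1C2 = 1, R1C3 = 5, R2C1 = 7, after which R2C2 would have to be in {1,2,4,5} for the 13 across but in {3} for the 4 down — contradiction. So R1C1 = 7.
Given what's placed, R1C2 must be 3 to fit the 15 across and 4 down.
R1C3 = 15 − 10 = 5 completes the 15 across.
R2C1 = 16 − 7 = 9 completes the 16 down.
R2C2 = 4 − 3 = 1 completes the 4 down.
R2C3 = 13 − 10 = 3 completes the 13 across.

9, 1, 3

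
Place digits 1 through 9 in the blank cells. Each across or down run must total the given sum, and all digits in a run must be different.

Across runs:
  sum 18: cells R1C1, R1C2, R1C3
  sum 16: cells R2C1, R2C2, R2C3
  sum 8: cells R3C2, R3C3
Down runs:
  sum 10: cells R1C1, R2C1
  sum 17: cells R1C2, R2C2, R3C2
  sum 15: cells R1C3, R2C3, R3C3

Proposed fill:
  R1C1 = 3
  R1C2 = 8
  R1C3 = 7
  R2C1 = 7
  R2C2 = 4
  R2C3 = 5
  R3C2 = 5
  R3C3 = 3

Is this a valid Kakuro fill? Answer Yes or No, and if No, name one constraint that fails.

Across: 3+8+7=18; 7+4+5=16; 5+3=8. Down: 3+7=10; 8+4+5=17; 7+5+3=15. No digit repeats within any run.

Yes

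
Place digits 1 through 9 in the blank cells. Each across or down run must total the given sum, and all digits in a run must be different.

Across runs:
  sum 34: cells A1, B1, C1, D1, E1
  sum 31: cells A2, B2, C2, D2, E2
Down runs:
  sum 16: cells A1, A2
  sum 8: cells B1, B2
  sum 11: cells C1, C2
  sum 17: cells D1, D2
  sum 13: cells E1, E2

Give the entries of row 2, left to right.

9 2 7 8 5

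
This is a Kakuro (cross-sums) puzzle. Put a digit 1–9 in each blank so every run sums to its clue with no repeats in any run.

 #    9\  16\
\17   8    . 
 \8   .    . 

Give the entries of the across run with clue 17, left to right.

8, 9

17 in 2 cells must be {8,9}; 16 in 2 cells must be {7,9}.
R1C2 = 17 − 8 = 9 completes the 17 across.
R2C1 = 9 − 8 = 1 completes the 9 down.
R2C2 = 8 − 1 = 7 completes the 8 across.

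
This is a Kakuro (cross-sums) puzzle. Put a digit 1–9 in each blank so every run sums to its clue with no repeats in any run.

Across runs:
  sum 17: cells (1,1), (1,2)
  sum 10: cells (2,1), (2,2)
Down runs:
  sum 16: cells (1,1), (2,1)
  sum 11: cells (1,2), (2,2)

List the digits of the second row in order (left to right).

17 in 2 cells must be {8,9}; 16 in 2 cells must be {7,9}.
The 17 across and the 16 down share only 9, so (1,1) = 9.
(1,2) = 17 − 9 = 8 completes the 17 across.
(2,1) = 16 − 9 = 7 completes the 16 down.
(2,2) = 10 − 7 = 3 completes the 10 across.

7, 3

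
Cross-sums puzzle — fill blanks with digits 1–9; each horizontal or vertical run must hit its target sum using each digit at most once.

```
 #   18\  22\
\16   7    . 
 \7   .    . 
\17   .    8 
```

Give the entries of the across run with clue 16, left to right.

7 9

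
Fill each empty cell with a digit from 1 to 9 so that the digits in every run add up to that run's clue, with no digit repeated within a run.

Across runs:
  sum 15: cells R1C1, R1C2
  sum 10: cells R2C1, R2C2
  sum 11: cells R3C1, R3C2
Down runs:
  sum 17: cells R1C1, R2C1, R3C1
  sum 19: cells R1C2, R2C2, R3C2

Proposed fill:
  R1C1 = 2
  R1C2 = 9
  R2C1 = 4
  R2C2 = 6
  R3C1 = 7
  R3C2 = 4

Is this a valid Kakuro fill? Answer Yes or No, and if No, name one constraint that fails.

No — the across run R1C1–R1C2 sums to 11, not 15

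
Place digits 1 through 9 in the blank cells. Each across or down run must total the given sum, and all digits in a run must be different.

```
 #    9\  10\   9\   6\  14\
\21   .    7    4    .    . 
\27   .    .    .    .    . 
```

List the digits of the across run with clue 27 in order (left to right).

6, 3, 5, 4, 9

R2C2 = 10 − 7 = 3 completes the 10 down.
R2C3 = 9 − 4 = 5 completes the 9 down.
Nothing is forced directly, so branch on R2C4, whose candidates are 2 or 4. If R2C4 = 2: then R1C4 would have to be in {1,2,3,5,6} for the 21 across but in {4} for the 6 down — contradiction. So R2C4 = 4.
R1C4 = 6 − 4 = 2 completes the 6 down.
R1C5 = 5: the only remaining digit allowed by both the 21 across and the 14 down.
R2C5 = 14 − 5 = 9 completes the 14 down.
R1C1 = 21 − 18 = 3 completes the 21 across.
R2C1 = 27 − 21 = 6 completes the 27 across.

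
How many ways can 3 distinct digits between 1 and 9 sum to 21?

3

3 distinct digits from 1–9 sum between 6 and 24.
Enumerating: {4,8,9}, {5,7,9}, {6,7,8}.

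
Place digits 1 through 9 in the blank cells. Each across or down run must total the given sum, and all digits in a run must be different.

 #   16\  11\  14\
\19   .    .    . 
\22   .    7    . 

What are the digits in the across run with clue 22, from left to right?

9, 7, 6

16 in 2 cells must be {7,9}.
R1C2 = 11 − 7 = 4 completes the 11 down.
R2C1 = 9: the only remaining digit allowed by both the 22 across and the 16 down.
R2C3 = 22 − 16 = 6 completes the 22 across.
R1C1 = 16 − 9 = 7 completes the 16 down.
R1C3 = 19 − 11 = 8 completes the 19 across.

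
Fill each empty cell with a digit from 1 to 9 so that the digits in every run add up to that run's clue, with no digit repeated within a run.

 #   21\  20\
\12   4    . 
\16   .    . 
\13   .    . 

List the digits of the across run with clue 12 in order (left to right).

4, 8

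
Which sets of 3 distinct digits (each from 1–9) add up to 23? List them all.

3 distinct digits from 1–9 sum between 6 and 24.
Only one set works: {6,8,9}.

{6,8,9}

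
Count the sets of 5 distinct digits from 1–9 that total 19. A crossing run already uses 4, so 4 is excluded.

2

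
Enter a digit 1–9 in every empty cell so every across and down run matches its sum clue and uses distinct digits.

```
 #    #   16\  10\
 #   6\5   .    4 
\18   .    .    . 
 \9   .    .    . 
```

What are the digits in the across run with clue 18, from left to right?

4 9 5

R1C2 = 5 − 4 = 1 completes the 5 across.
Given what's placed, R3C2 must be 6 to fit the 9 across and 16 down.
Given what's placed, R3C3 must be 1 to fit the 9 across and 10 down.
R2C2 = 16 − 7 = 9 completes the 16 down.
R2C3 = 10 − 5 = 5 completes the 10 down.
R3C1 = 9 − 7 = 2 completes the 9 across.
R2C1 = 18 − 14 = 4 completes the 18 across.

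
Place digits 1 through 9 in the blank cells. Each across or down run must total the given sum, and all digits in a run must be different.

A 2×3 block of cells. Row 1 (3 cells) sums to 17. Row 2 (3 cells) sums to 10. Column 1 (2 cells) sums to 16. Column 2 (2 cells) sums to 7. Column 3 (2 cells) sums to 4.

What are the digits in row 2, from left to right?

16 in 2 cells must be {7,9}; 4 in 2 cells must be {1,3}.
The 10 across and the 16 down share only 7, so (2,1) = 7.
Given what's placed, (2,3) must be 1 to fit the 10 across and 4 down.
(1,1) = 16 − 7 = 9 completes the 16 down.
(1,3) = 4 − 1 = 3 completes the 4 down.
(2,2) = 10 − 8 = 2 completes the 10 across.
(1,2) = 17 − 12 = 5 completes the 17 across.

7 2 1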